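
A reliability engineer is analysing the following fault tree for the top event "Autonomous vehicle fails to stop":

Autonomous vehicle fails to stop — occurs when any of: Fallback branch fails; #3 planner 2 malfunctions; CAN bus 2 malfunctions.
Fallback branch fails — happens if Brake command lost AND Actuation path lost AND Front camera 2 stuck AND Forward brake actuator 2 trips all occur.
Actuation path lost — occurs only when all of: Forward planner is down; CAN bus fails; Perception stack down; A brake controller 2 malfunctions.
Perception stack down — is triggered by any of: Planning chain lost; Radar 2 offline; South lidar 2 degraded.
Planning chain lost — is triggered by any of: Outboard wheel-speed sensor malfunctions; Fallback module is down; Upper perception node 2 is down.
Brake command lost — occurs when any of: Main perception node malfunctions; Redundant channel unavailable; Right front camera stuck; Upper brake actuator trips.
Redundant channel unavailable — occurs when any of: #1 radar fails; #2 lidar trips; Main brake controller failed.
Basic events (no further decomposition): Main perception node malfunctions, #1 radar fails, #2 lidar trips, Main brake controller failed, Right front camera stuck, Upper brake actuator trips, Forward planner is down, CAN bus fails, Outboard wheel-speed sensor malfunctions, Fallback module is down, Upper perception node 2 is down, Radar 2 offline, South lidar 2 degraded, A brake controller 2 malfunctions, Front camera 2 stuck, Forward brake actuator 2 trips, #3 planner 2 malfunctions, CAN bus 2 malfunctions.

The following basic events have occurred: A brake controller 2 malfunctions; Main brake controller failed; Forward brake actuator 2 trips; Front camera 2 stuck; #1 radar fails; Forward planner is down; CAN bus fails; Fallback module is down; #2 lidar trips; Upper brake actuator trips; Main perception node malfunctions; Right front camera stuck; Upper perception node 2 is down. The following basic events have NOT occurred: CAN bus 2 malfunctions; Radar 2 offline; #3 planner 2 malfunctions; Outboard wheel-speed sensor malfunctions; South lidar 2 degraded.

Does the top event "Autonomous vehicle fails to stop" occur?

Redundant channel unavailable [OR]: #1 radar fails=occurs, #2 lidar trips=occurs, Main brake controller failed=occurs → at least one input occurs → occurs.
Brake command lost [OR]: Main perception node malfunctions=occurs, Redundant channel unavailable=occurs, Right front camera stuck=occurs, Upper brake actuator trips=occurs → at least one input occurs → occurs.
Planning chain lost [OR]: Outboard wheel-speed sensor malfunctions=not, Fallback module is down=occurs, Upper perception node 2 is down=occurs → at least one input occurs → occurs.
Perception stack down [OR]: Planning chain lost=occurs, Radar 2 offline=not, South lidar 2 degraded=not → at least one input occurs → occurs.
Actuation path lost [AND]: Forward planner is down=occurs, CAN bus fails=occurs, Perception stack down=occurs, A brake controller 2 malfunctions=occurs → all inputs occur → occurs.
Fallback branch fails [AND]: Brake command lost=occurs, Actuation path lost=occurs, Front camera 2 stuck=occurs, Forward brake actuator 2 trips=occurs → all inputs occur → occurs.
Autonomous vehicle fails to stop [OR]: Fallback branch fails=occurs, #3 planner 2 malfunctions=not, CAN bus 2 malfunctions=not → at least one input occurs → occurs.

Yes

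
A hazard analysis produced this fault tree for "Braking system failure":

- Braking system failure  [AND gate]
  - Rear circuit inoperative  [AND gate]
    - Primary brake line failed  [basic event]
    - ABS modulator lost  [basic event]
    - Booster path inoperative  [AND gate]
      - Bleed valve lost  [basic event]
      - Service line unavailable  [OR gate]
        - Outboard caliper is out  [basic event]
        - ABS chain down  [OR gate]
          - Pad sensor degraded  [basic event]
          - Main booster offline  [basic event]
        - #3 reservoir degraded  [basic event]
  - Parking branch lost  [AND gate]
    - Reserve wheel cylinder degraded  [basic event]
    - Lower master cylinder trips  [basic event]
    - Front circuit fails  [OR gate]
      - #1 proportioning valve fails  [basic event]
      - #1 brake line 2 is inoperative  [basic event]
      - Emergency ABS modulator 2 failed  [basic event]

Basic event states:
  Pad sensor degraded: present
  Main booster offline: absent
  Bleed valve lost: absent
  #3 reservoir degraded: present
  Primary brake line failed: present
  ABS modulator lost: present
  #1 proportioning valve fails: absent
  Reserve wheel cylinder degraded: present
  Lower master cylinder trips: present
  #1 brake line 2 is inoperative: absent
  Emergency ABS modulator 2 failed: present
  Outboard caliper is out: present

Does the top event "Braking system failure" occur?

ABS chain down [OR]: Pad sensor degraded=occurs, Main booster offline=not → at least one input occurs → occurs.
Service line unavailable [OR]: Outboard caliper is out=occurs, ABS chain down=occurs, #3 reservoir degraded=occurs → at least one input occurs → occurs.
Booster path inoperative [AND]: Bleed valve lost=not, Service line unavailable=occurs → not all inputs occur → does not occur.
Rear circuit inoperative [AND]: Primary brake line failed=occurs, ABS modulator lost=occurs, Booster path inoperative=not → not all inputs occur → does not occur.
Front circuit fails [OR]: #1 proportioning valve fails=not, #1 brake line 2 is inoperative=not, Emergency ABS modulator 2 failed=occurs → at least one input occurs → occurs.
Parking branch lost [AND]: Reserve wheel cylinder degraded=occurs, Lower master cylinder trips=occurs, Front circuit fails=occurs → all inputs occur → occurs.
Braking system failure [AND]: Rear circuit inoperative=not, Parking branch lost=occurs → not all inputs occur → does not occur.

No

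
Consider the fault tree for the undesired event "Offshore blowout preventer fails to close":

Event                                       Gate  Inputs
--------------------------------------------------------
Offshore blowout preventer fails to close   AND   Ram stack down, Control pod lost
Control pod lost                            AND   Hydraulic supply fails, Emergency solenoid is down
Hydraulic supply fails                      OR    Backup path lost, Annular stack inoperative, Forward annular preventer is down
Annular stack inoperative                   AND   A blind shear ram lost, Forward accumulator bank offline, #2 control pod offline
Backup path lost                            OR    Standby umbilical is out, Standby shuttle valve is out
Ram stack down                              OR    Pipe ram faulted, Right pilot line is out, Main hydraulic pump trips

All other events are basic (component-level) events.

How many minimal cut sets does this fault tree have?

12

Ram stack down [OR]: union of children's cut sets → 3 cut set(s).
Backup path lost [OR]: union of children's cut sets → 2 cut set(s).
Annular stack inoperative [AND]: one cut set from each child combined → 1 × 1 × 1 = 1 cut set(s).
Hydraulic supply fails [OR]: union of children's cut sets → 4 cut set(s).
Control pod lost [AND]: one cut set from each child combined → 4 × 1 = 4 cut set(s).
Offshore blowout preventer fails to close [AND]: one cut set from each child combined → 3 × 4 = 12 cut set(s).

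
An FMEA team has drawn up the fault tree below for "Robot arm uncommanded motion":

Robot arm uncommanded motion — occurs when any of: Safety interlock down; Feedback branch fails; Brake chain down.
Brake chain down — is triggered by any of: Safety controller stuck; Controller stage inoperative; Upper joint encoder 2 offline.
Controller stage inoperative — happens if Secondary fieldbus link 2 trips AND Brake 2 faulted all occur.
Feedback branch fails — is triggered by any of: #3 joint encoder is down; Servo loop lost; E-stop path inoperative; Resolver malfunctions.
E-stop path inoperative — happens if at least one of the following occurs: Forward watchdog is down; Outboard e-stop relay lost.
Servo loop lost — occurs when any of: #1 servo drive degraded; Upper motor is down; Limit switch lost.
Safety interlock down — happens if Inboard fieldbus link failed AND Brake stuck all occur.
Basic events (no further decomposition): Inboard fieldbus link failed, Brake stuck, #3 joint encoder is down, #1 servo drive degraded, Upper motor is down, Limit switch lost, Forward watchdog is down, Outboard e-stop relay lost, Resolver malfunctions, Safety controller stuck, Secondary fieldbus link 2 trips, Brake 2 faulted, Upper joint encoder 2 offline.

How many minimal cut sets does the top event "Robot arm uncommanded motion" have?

Safety interlock down [AND]: one cut set from each child combined → 1 × 1 = 1 cut set(s).
Servo loop lost [OR]: union of children's cut sets → 3 cut set(s).
E-stop path inoperative [OR]: union of children's cut sets → 2 cut set(s).
Feedback branch fails [OR]: union of children's cut sets → 7 cut set(s).
Controller stage inoperative [AND]: one cut set from each child combined → 1 × 1 = 1 cut set(s).
Brake chain down [OR]: union of children's cut sets → 3 cut set(s).
Robot arm uncommanded motion [OR]: union of children's cut sets → 11 cut set(s).

11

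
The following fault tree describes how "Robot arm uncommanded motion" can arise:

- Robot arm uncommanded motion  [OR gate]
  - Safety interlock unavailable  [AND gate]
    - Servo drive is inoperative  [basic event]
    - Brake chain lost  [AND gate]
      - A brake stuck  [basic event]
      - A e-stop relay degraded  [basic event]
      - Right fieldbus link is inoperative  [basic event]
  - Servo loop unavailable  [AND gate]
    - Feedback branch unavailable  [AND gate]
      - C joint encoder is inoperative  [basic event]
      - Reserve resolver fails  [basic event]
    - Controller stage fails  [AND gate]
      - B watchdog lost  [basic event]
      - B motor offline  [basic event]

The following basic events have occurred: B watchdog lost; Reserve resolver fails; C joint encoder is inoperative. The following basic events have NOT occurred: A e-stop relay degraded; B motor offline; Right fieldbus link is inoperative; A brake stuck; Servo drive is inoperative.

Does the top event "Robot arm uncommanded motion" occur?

Brake chain lost [AND]: A brake stuck=not, A e-stop relay degraded=not, Right fieldbus link is inoperative=not → not all inputs occur → does not occur.
Safety interlock unavailable [AND]: Servo drive is inoperative=not, Brake chain lost=not → not all inputs occur → does not occur.
Feedback branch unavailable [AND]: C joint encoder is inoperative=occurs, Reserve resolver fails=occurs → all inputs occur → occurs.
Controller stage fails [AND]: B watchdog lost=occurs, B motor offline=not → not all inputs occur → does not occur.
Servo loop unavailable [AND]: Feedback branch unavailable=occurs, Controller stage fails=not → not all inputs occur → does not occur.
Robot arm uncommanded motion [OR]: Safety interlock unavailable=not, Servo loop unavailable=not → no input occurs → does not occur.

No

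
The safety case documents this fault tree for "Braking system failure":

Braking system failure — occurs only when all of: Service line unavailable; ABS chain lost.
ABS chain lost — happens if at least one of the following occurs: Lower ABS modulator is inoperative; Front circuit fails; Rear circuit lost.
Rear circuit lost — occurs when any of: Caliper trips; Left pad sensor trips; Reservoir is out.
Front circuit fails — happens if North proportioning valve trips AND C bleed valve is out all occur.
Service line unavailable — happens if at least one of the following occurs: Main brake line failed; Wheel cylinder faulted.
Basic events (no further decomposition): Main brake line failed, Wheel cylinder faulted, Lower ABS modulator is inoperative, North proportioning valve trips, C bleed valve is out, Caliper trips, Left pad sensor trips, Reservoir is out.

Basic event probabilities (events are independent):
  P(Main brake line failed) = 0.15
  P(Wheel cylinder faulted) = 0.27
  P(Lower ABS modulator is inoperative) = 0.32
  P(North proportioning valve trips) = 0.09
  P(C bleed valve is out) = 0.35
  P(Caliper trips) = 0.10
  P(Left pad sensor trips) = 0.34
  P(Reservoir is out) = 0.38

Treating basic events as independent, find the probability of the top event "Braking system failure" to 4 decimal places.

0.2875

P(Service line unavailable) [OR] = 1 − (1−0.15) × (1−0.27) = 0.379500
P(Front circuit fails) [AND] = 0.09 × 0.35 = 0.031500
P(Rear circuit lost) [OR] = 1 − (1−0.10) × (1−0.34) × (1−0.38) = 0.631720
P(ABS chain lost) [OR] = 1 − (1−0.32) × (1−0.031500) × (1−0.631720) = 0.757458
P(Braking system failure) [AND] = 0.379500 × 0.757458 = 0.287455
Rounded to 4 decimal places: P(Braking system failure) ≈ 0.2875.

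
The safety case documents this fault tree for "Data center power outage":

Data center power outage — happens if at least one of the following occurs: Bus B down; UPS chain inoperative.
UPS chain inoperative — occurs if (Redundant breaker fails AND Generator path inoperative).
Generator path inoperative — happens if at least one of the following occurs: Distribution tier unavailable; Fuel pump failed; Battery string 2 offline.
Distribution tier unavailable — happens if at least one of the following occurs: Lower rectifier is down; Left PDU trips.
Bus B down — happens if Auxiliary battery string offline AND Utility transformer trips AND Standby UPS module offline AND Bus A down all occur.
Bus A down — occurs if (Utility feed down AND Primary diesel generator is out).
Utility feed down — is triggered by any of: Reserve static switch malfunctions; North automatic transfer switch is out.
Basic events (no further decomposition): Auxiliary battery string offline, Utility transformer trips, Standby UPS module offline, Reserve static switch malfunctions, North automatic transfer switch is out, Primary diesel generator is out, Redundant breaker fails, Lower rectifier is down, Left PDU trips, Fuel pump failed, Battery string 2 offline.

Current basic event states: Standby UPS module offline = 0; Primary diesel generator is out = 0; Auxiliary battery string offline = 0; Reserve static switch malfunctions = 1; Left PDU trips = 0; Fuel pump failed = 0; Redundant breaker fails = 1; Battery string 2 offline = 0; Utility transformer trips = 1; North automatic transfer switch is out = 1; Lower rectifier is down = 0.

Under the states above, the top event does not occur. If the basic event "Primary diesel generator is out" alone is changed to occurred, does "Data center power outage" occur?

Counterfactual: set "Primary diesel generator is out" to occurred.
Utility feed down [OR]: Reserve static switch malfunctions=occurs, North automatic transfer switch is out=occurs → at least one input occurs → occurs.
Bus A down [AND]: Utility feed down=occurs, Primary diesel generator is out=occurs → all inputs occur → occurs.
Bus B down [AND]: Auxiliary battery string offline=not, Utility transformer trips=occurs, Standby UPS module offline=not, Bus A down=occurs → not all inputs occur → does not occur.
Distribution tier unavailable [OR]: Lower rectifier is down=not, Left PDU trips=not → no input occurs → does not occur.
Generator path inoperative [OR]: Distribution tier unavailable=not, Fuel pump failed=not, Battery string 2 offline=not → no input occurs → does not occur.
UPS chain inoperative [AND]: Redundant breaker fails=occurs, Generator path inoperative=not → not all inputs occur → does not occur.
Data center power outage [OR]: Bus B down=not, UPS chain inoperative=not → no input occurs → does not occur.

No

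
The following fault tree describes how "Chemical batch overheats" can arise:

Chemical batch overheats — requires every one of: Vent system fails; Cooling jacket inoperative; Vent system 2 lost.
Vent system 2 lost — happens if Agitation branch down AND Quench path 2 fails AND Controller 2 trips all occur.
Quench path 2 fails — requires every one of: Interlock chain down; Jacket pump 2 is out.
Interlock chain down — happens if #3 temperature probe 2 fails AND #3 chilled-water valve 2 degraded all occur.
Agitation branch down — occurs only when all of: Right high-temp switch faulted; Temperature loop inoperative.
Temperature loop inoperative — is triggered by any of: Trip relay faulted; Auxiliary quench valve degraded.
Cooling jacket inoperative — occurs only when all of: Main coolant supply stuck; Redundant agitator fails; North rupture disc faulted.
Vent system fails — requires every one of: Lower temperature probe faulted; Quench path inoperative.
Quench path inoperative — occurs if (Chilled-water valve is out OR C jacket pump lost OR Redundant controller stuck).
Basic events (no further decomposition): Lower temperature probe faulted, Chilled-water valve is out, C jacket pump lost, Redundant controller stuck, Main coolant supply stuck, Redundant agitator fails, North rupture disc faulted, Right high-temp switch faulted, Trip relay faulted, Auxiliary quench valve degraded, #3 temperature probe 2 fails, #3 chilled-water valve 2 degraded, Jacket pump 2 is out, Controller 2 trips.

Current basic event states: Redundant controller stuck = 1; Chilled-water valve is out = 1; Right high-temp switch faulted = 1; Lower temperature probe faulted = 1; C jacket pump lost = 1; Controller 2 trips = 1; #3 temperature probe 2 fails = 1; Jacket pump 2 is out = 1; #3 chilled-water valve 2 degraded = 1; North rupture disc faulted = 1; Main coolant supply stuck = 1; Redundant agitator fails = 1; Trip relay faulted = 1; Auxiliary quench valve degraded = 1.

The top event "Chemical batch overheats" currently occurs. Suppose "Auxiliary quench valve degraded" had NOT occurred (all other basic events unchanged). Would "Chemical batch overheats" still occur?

Counterfactual: set "Auxiliary quench valve degraded" to not occurred.
Quench path inoperative [OR]: Chilled-water valve is out=occurs, C jacket pump lost=occurs, Redundant controller stuck=occurs → at least one input occurs → occurs.
Vent system fails [AND]: Lower temperature probe faulted=occurs, Quench path inoperative=occurs → all inputs occur → occurs.
Cooling jacket inoperative [AND]: Main coolant supply stuck=occurs, Redundant agitator fails=occurs, North rupture disc faulted=occurs → all inputs occur → occurs.
Temperature loop inoperative [OR]: Trip relay faulted=occurs, Auxiliary quench valve degraded=not → at least one input occurs → occurs.
Agitation branch down [AND]: Right high-temp switch faulted=occurs, Temperature loop inoperative=occurs → all inputs occur → occurs.
Interlock chain down [AND]: #3 temperature probe 2 fails=occurs, #3 chilled-water valve 2 degraded=occurs → all inputs occur → occurs.
Quench path 2 fails [AND]: Interlock chain down=occurs, Jacket pump 2 is out=occurs → all inputs occur → occurs.
Vent system 2 lost [AND]: Agitation branch down=occurs, Quench path 2 fails=occurs, Controller 2 trips=occurs → all inputs occur → occurs.
Chemical batch overheats [AND]: Vent system fails=occurs, Cooling jacket inoperative=occurs, Vent system 2 lost=occurs → all inputs occur → occurs.

Yes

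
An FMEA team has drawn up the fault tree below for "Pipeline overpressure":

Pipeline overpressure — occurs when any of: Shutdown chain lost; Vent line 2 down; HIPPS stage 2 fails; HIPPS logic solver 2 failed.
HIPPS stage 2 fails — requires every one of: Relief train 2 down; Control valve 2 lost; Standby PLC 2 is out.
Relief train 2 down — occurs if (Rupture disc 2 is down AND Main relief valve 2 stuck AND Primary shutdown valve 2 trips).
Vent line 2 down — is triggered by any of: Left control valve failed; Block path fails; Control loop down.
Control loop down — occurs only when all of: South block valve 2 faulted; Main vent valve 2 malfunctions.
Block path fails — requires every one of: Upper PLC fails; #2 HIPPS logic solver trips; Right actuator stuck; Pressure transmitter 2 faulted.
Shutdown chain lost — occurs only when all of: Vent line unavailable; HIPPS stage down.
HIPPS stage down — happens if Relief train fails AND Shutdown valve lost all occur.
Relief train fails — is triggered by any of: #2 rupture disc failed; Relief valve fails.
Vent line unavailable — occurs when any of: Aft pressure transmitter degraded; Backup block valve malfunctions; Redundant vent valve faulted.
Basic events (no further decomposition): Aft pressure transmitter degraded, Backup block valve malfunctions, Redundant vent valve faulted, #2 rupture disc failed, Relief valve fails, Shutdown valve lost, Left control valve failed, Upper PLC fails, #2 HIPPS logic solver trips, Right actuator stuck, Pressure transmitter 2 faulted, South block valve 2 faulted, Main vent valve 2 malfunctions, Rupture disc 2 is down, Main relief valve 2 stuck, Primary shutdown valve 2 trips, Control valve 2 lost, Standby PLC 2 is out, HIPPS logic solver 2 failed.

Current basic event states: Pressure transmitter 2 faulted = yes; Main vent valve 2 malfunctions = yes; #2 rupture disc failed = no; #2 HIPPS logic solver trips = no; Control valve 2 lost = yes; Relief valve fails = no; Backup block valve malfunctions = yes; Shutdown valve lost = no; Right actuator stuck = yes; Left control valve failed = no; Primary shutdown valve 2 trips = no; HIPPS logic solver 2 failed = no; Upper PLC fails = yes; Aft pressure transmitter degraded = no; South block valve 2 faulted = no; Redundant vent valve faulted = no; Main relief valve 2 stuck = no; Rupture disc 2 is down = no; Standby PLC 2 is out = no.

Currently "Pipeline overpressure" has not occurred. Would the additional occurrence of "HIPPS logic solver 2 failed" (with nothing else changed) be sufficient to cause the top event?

Counterfactual: set "HIPPS logic solver 2 failed" to occurred.
Vent line unavailable [OR]: Aft pressure transmitter degraded=not, Backup block valve malfunctions=occurs, Redundant vent valve faulted=not → at least one input occurs → occurs.
Relief train fails [OR]: #2 rupture disc failed=not, Relief valve fails=not → no input occurs → does not occur.
HIPPS stage down [AND]: Relief train fails=not, Shutdown valve lost=not → not all inputs occur → does not occur.
Shutdown chain lost [AND]: Vent line unavailable=occurs, HIPPS stage down=not → not all inputs occur → does not occur.
Block path fails [AND]: Upper PLC fails=occurs, #2 HIPPS logic solver trips=not, Right actuator stuck=occurs, Pressure transmitter 2 faulted=occurs → not all inputs occur → does not occur.
Control loop down [AND]: South block valve 2 faulted=not, Main vent valve 2 malfunctions=occurs → not all inputs occur → does not occur.
Vent line 2 down [OR]: Left control valve failed=not, Block path fails=not, Control loop down=not → no input occurs → does not occur.
Relief train 2 down [AND]: Rupture disc 2 is down=not, Main relief valve 2 stuck=not, Primary shutdown valve 2 trips=not → not all inputs occur → does not occur.
HIPPS stage 2 fails [AND]: Relief train 2 down=not, Control valve 2 lost=occurs, Standby PLC 2 is out=not → not all inputs occur → does not occur.
Pipeline overpressure [OR]: Shutdown chain lost=not, Vent line 2 down=not, HIPPS stage 2 fails=not, HIPPS logic solver 2 failed=occurs → at least one input occurs → occurs.

Yes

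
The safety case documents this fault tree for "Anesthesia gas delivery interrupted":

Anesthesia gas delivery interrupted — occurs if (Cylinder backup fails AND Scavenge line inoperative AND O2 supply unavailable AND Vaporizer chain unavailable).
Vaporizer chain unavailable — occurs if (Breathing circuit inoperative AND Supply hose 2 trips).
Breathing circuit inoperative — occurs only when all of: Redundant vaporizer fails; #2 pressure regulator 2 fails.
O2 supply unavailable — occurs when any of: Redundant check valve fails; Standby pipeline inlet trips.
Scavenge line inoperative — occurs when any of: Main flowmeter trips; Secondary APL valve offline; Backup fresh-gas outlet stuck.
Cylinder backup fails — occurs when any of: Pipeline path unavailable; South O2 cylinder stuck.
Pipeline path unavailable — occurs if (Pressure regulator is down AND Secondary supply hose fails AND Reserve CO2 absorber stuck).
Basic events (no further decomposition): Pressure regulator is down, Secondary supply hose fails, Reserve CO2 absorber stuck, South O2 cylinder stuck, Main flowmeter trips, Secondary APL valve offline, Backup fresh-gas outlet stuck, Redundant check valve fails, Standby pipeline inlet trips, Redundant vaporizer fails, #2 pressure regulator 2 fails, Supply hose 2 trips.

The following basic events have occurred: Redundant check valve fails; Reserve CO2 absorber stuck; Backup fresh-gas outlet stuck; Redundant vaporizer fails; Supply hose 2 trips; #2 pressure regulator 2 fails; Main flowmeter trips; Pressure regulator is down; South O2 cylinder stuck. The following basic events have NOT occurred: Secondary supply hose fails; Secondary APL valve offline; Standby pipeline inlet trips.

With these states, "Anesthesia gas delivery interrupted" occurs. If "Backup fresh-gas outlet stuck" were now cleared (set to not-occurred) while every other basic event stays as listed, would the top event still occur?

Yes

Counterfactual: set "Backup fresh-gas outlet stuck" to not occurred.
Pipeline path unavailable [AND]: Pressure regulator is down=occurs, Secondary supply hose fails=not, Reserve CO2 absorber stuck=occurs → not all inputs occur → does not occur.
Cylinder backup fails [OR]: Pipeline path unavailable=not, South O2 cylinder stuck=occurs → at least one input occurs → occurs.
Scavenge line inoperative [OR]: Main flowmeter trips=occurs, Secondary APL valve offline=not, Backup fresh-gas outlet stuck=not → at least one input occurs → occurs.
O2 supply unavailable [OR]: Redundant check valve fails=occurs, Standby pipeline inlet trips=not → at least one input occurs → occurs.
Breathing circuit inoperative [AND]: Redundant vaporizer fails=occurs, #2 pressure regulator 2 fails=occurs → all inputs occur → occurs.
Vaporizer chain unavailable [AND]: Breathing circuit inoperative=occurs, Supply hose 2 trips=occurs → all inputs occur → occurs.
Anesthesia gas delivery interrupted [AND]: Cylinder backup fails=occurs, Scavenge line inoperative=occurs, O2 supply unavailable=occurs, Vaporizer chain unavailable=occurs → all inputs occur → occurs.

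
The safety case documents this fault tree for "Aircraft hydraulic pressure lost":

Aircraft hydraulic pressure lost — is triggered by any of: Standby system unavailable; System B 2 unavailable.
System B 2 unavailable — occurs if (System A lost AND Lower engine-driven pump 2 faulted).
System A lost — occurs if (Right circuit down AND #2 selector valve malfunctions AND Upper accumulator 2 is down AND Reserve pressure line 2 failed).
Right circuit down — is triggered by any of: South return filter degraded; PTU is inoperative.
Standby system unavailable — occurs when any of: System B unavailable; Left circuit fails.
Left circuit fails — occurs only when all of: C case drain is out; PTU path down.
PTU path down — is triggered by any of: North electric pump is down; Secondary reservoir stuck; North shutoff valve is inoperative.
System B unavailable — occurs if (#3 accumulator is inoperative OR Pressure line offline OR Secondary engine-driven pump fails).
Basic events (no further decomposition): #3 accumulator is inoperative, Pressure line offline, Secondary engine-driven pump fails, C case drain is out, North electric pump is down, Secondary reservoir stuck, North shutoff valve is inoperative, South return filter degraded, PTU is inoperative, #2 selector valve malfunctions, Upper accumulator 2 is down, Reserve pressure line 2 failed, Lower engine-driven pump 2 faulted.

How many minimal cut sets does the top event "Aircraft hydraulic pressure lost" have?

8

System B unavailable [OR]: union of children's cut sets → 3 cut set(s).
PTU path down [OR]: union of children's cut sets → 3 cut set(s).
Left circuit fails [AND]: one cut set from each child combined → 1 × 3 = 3 cut set(s).
Standby system unavailable [OR]: union of children's cut sets → 6 cut set(s).
Right circuit down [OR]: union of children's cut sets → 2 cut set(s).
System A lost [AND]: one cut set from each child combined → 2 × 1 × 1 × 1 = 2 cut set(s).
System B 2 unavailable [AND]: one cut set from each child combined → 2 × 1 = 2 cut set(s).
Aircraft hydraulic pressure lost [OR]: union of children's cut sets → 8 cut set(s).
Minimal cut sets: {#3 accumulator is inoperative}; {Pressure line offline}; {Secondary engine-driven pump fails}; {C case drain is out, North electric pump is down}; {C case drain is out, Secondary reservoir stuck}; {C case drain is out, North shutoff valve is inoperative}; {#2 selector valve malfunctions, Lower engine-driven pump 2 faulted, Reserve pressure line 2 failed, South return filter degraded, Upper accumulator 2 is down}; {#2 selector valve malfunctions, Lower engine-driven pump 2 faulted, PTU is inoperative, Reserve pressure line 2 failed, Upper accumulator 2 is down}.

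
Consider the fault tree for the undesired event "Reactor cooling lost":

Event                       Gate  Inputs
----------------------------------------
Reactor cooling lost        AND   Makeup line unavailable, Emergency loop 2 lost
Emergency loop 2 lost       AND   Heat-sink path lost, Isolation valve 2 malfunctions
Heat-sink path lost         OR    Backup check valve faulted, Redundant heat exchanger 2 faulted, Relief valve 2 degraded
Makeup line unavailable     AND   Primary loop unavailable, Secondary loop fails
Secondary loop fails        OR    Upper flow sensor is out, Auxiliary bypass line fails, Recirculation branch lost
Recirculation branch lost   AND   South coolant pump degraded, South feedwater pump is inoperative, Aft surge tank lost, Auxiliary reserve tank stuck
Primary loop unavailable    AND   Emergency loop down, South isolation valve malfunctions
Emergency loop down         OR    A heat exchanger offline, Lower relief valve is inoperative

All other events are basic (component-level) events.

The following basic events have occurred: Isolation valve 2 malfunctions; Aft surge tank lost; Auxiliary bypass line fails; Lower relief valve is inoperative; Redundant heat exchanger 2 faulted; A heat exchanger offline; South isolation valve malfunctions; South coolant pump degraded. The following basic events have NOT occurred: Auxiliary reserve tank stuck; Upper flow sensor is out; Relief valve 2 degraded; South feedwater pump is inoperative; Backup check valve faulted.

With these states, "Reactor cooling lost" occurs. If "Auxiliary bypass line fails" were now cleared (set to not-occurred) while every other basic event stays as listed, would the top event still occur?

Counterfactual: set "Auxiliary bypass line fails" to not occurred.
Emergency loop down [OR]: A heat exchanger offline=occurs, Lower relief valve is inoperative=occurs → at least one input occurs → occurs.
Primary loop unavailable [AND]: Emergency loop down=occurs, South isolation valve malfunctions=occurs → all inputs occur → occurs.
Recirculation branch lost [AND]: South coolant pump degraded=occurs, South feedwater pump is inoperative=not, Aft surge tank lost=occurs, Auxiliary reserve tank stuck=not → not all inputs occur → does not occur.
Secondary loop fails [OR]: Upper flow sensor is out=not, Auxiliary bypass line fails=not, Recirculation branch lost=not → no input occurs → does not occur.
Makeup line unavailable [AND]: Primary loop unavailable=occurs, Secondary loop fails=not → not all inputs occur → does not occur.
Heat-sink path lost [OR]: Backup check valve faulted=not, Redundant heat exchanger 2 faulted=occurs, Relief valve 2 degraded=not → at least one input occurs → occurs.
Emergency loop 2 lost [AND]: Heat-sink path lost=occurs, Isolation valve 2 malfunctions=occurs → all inputs occur → occurs.
Reactor cooling lost [AND]: Makeup line unavailable=not, Emergency loop 2 lost=occurs → not all inputs occur → does not occur.

No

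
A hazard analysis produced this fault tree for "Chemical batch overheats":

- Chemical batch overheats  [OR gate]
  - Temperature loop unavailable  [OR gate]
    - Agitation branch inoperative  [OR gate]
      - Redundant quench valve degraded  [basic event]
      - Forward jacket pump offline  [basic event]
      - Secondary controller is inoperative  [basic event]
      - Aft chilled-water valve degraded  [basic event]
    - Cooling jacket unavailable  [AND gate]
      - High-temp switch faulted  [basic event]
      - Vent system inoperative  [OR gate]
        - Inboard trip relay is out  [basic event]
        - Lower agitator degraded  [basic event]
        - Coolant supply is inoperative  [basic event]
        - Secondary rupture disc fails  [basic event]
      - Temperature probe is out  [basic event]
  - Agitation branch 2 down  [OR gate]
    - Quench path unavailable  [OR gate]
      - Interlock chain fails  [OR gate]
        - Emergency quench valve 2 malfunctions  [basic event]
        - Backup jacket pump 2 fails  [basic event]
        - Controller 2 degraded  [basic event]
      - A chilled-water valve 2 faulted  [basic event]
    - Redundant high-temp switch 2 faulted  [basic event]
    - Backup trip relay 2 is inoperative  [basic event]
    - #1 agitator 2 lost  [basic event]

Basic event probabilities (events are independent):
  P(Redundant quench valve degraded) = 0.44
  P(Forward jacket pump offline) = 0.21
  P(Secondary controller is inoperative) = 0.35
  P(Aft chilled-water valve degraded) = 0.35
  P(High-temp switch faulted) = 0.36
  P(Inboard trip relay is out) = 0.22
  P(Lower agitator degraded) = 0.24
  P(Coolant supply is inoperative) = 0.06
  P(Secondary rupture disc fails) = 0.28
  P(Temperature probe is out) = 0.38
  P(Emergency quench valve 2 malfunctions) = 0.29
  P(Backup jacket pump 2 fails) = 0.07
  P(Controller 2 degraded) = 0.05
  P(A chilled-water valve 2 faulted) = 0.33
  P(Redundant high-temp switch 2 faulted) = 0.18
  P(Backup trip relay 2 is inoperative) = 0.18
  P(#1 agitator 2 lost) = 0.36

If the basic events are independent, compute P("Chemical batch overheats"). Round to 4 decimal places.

0.9690

P(Agitation branch inoperative) [OR] = 1 − (1−0.44) × (1−0.21) × (1−0.35) × (1−0.35) = 0.813086
P(Vent system inoperative) [OR] = 1 − (1−0.22) × (1−0.24) × (1−0.06) × (1−0.28) = 0.598793
P(Cooling jacket unavailable) [AND] = 0.36 × 0.598793 × 0.38 = 0.081915
P(Temperature loop unavailable) [OR] = 1 − (1−0.813086) × (1−0.081915) = 0.828397
P(Interlock chain fails) [OR] = 1 − (1−0.29) × (1−0.07) × (1−0.05) = 0.372715
P(Quench path unavailable) [OR] = 1 − (1−0.372715) × (1−0.33) = 0.579719
P(Agitation branch 2 down) [OR] = 1 − (1−0.579719) × (1−0.18) × (1−0.18) × (1−0.36) = 0.819138
P(Chemical batch overheats) [OR] = 1 − (1−0.828397) × (1−0.819138) = 0.968964
Rounded to 4 decimal places: P(Chemical batch overheats) ≈ 0.9690.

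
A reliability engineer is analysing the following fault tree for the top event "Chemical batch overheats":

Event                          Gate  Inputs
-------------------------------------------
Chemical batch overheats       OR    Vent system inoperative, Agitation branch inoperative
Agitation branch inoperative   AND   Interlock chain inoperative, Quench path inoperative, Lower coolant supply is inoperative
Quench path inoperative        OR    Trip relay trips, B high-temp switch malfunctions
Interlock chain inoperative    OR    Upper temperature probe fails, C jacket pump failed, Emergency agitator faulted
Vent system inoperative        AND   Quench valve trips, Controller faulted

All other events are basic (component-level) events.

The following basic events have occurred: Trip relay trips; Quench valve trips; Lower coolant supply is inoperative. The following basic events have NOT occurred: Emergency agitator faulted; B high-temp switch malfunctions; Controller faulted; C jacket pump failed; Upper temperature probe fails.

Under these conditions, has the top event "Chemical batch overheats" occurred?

Vent system inoperative [AND]: Quench valve trips=occurs, Controller faulted=not → not all inputs occur → does not occur.
Interlock chain inoperative [OR]: Upper temperature probe fails=not, C jacket pump failed=not, Emergency agitator faulted=not → no input occurs → does not occur.
Quench path inoperative [OR]: Trip relay trips=occurs, B high-temp switch malfunctions=not → at least one input occurs → occurs.
Agitation branch inoperative [AND]: Interlock chain inoperative=not, Quench path inoperative=occurs, Lower coolant supply is inoperative=occurs → not all inputs occur → does not occur.
Chemical batch overheats [OR]: Vent system inoperative=not, Agitation branch inoperative=not → no input occurs → does not occur.

No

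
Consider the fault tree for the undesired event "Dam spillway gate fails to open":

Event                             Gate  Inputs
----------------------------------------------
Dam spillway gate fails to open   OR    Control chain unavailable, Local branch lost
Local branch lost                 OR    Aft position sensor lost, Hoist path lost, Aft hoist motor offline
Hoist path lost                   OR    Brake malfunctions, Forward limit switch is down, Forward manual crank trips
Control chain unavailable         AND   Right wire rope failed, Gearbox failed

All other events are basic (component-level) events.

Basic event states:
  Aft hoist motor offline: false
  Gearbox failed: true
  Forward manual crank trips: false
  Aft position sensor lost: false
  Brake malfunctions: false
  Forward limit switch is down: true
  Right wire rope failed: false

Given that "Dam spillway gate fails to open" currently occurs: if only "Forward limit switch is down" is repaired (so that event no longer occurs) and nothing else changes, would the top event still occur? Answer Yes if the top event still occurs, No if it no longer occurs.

No

Counterfactual: set "Forward limit switch is down" to not occurred.
Control chain unavailable [AND]: Right wire rope failed=not, Gearbox failed=occurs → not all inputs occur → does not occur.
Hoist path lost [OR]: Brake malfunctions=not, Forward limit switch is down=not, Forward manual crank trips=not → no input occurs → does not occur.
Local branch lost [OR]: Aft position sensor lost=not, Hoist path lost=not, Aft hoist motor offline=not → no input occurs → does not occur.
Dam spillway gate fails to open [OR]: Control chain unavailable=not, Local branch lost=not → no input occurs → does not occur.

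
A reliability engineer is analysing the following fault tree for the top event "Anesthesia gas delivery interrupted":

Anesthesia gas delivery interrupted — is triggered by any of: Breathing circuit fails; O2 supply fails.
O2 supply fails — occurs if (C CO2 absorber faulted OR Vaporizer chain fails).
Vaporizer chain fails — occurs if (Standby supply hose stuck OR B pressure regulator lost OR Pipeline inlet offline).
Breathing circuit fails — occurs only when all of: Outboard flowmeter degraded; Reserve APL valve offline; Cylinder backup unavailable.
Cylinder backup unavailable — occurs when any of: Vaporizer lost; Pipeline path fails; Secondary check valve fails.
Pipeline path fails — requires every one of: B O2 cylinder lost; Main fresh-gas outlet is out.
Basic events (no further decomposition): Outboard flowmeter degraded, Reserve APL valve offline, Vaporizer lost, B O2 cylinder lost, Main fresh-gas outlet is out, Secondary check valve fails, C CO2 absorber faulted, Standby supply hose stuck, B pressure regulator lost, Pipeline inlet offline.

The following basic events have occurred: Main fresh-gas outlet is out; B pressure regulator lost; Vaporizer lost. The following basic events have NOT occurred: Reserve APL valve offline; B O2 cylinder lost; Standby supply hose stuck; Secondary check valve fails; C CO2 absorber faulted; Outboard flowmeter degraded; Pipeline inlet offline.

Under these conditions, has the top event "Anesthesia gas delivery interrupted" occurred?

Yes

Pipeline path fails [AND]: B O2 cylinder lost=not, Main fresh-gas outlet is out=occurs → not all inputs occur → does not occur.
Cylinder backup unavailable [OR]: Vaporizer lost=occurs, Pipeline path fails=not, Secondary check valve fails=not → at least one input occurs → occurs.
Breathing circuit fails [AND]: Outboard flowmeter degraded=not, Reserve APL valve offline=not, Cylinder backup unavailable=occurs → not all inputs occur → does not occur.
Vaporizer chain fails [OR]: Standby supply hose stuck=not, B pressure regulator lost=occurs, Pipeline inlet offline=not → at least one input occurs → occurs.
O2 supply fails [OR]: C CO2 absorber faulted=not, Vaporizer chain fails=occurs → at least one input occurs → occurs.
Anesthesia gas delivery interrupted [OR]: Breathing circuit fails=not, O2 supply fails=occurs → at least one input occurs → occurs.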